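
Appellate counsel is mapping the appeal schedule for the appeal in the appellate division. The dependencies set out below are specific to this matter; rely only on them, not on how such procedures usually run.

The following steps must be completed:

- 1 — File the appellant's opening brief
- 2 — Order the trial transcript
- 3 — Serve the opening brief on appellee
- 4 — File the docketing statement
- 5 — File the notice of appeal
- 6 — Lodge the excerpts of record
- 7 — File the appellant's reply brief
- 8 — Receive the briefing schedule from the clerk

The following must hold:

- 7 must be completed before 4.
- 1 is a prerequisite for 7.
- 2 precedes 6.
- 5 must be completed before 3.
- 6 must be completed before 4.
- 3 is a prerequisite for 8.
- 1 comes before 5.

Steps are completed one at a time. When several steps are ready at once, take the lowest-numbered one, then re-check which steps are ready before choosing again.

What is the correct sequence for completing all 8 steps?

1 and 2 have no prerequisites; 1 has the earlier label, so 1 is first.
Now 2, 5 and 7 have their prerequisites met. 2 has the earlier label, so 2 next.
Now 5, 6 and 7 have their prerequisites met. 5 has the earlier label, so 5 next.
Now 3, 6 and 7 have their prerequisites met. 3 has the earlier label, so 3 next.
Now 6, 7 and 8 have their prerequisites met. 6 has the earlier label, so 6 next.
Now 7 and 8 have their prerequisites met. 7 has the earlier label, so 7 next.
4 now also ready, so the ready set is {4, 8}; 4 has the earlier label → 4.
Next only 8 has its prerequisites met → 8.

1 → 2 → 5 → 3 → 6 → 7 → 4 → 8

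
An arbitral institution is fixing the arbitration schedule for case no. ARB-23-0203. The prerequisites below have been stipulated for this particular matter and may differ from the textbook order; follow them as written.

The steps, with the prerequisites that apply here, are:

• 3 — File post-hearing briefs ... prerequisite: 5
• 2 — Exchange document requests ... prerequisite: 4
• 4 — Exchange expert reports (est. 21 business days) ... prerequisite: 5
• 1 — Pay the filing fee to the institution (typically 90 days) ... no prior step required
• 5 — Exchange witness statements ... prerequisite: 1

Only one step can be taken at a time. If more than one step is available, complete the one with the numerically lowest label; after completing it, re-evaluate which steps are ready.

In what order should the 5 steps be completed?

Only 1 has no prerequisites, so it is first.
5 needed 1, now all done → 5.
Now 3 and 4 have their prerequisites met. 3 has the earlier label, so 3 next.
4 needed 5, now all done → 4.
2 is the only step now ready → 2.

1, 5, 3, 4, 2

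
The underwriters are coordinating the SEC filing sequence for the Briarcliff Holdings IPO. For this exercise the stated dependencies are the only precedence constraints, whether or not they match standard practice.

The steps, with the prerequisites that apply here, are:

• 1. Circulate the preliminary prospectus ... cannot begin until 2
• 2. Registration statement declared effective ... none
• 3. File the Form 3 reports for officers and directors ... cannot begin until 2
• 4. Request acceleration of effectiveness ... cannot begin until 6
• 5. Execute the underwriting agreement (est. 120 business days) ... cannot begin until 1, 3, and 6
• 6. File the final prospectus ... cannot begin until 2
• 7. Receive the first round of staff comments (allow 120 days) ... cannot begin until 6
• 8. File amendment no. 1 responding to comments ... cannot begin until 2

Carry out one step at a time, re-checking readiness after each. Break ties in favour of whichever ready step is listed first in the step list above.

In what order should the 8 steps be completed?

2 is the only step with nothing outstanding, so it goes first.
Ready: 1, 3, 6 and 8. 1 is listed earlier → 1.
Now 3, 6 and 8 have their prerequisites met. 3 is listed earlier, so 3 next.
Now 6 and 8 have their prerequisites met. 6 is listed earlier, so 6 next.
4, 5, 7 and 8 are all available; 4 is listed earlier → 4.
5, 7 and 8 are all available; 5 is listed earlier → 5.
7 and 8 are both available; 7 is listed earlier → 7.
8 needed 2, now all done → 8.

2, 1, 3, 6, 4, 5, 7, 8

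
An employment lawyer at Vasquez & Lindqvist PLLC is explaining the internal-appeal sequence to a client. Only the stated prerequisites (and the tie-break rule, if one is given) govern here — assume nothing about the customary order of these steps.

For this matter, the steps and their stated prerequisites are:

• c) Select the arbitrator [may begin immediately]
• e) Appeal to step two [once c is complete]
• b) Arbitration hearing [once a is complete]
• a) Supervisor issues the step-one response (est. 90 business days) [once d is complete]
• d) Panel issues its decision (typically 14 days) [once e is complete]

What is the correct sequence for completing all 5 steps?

c, e, d, a, b

c has no prerequisites → c first.
That leaves e as the only ready step → e.
That leaves d as the only ready step → d.
a needed d, now all done → a.
That leaves b as the only ready step → b.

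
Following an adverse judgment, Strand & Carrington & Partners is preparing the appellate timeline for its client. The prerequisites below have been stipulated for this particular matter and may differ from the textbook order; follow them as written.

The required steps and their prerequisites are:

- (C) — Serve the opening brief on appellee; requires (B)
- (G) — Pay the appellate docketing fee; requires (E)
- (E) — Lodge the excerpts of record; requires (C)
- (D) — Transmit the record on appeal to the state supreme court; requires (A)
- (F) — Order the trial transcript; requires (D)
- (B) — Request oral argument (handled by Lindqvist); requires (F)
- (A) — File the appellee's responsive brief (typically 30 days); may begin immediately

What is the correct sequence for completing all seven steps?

(A) is the only step with nothing outstanding, so it goes first.
(D) needed (A), now all done → (D).
(F) needed (D), now all done → (F).
That leaves (B) as the only ready step → (B).
Next only (C) has its prerequisites met → (C).
Next only (E) has its prerequisites met → (E).
(G) needed (E), now all done → (G).

(A), (D), (F), (B), (C), (E), (G)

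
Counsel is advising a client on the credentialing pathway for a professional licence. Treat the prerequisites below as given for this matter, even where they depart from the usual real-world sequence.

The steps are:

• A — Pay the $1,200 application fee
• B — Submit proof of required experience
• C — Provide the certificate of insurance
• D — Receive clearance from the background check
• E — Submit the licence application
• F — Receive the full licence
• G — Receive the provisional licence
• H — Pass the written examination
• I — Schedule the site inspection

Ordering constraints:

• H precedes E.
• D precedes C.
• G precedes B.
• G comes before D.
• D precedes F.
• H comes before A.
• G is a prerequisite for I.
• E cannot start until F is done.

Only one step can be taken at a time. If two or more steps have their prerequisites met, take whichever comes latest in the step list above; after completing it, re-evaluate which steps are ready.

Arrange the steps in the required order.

H → G → I → D → F → E → C → B → A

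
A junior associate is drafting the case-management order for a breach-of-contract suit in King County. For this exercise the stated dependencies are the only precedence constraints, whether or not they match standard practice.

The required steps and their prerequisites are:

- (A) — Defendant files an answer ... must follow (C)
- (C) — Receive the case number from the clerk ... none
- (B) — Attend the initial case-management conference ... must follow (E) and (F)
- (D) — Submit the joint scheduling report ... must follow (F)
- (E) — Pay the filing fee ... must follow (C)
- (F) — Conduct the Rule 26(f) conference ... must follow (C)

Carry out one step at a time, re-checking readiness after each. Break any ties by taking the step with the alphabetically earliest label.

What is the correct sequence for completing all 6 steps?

(C) → (A) → (E) → (F) → (B) → (D)

Only (C) has no prerequisites, so it is first.
(A), (E) and (F) are all available; (A) has the earlier label → (A).
(E) and (F) are both available; (E) has the earlier label → (E).
(F) is the only step now ready → (F).
(B) and (D) are both available; (B) has the earlier label → (B).
(D) needed (F), now all done → (D).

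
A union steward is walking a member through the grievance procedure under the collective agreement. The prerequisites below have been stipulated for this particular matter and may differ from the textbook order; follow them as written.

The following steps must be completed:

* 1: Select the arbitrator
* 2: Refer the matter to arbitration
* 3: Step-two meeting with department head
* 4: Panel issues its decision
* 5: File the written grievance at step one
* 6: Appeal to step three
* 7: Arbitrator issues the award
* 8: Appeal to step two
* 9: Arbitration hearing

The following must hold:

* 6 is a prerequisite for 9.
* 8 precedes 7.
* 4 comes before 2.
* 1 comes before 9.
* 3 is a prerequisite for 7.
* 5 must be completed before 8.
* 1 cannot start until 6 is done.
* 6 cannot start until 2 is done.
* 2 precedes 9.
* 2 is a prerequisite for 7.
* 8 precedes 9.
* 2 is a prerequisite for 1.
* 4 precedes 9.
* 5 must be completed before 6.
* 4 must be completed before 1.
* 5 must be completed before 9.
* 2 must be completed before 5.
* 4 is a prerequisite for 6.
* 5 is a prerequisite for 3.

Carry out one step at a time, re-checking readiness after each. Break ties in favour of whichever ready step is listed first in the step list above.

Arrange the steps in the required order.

4 2 5 3 6 1 8 7 9

Only 4 has no prerequisites, so it is first.
2 needed 4, now all done → 2.
5 needed 2, now all done → 5.
Now 3, 6 and 8 have their prerequisites met. 3 is listed earlier, so 3 next.
Now 6 and 8 have their prerequisites met. 6 is listed earlier, so 6 next.
1 and 8 are both available; 1 is listed earlier → 1.
Next only 8 has its prerequisites met → 8.
7 and 9 are both available; 7 is listed earlier → 7.
9 needed 1, 2, 4, 5, 6 and 8, now all done → 9.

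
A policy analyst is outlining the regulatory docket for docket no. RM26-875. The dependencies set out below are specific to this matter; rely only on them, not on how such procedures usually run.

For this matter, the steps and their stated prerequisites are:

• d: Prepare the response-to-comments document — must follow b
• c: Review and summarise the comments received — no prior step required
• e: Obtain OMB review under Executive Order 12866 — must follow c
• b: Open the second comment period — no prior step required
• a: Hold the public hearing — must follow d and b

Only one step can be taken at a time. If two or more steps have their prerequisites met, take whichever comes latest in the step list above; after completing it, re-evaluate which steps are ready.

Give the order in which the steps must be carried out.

b and c have no prerequisites; b is listed later, so b is first.
d now also ready, so the ready set is {c, d}; c is listed later → c.
Now e and d have their prerequisites met. e is listed later, so e next.
That leaves d as the only ready step → d.
Next only a has its prerequisites met → a.

b c e d a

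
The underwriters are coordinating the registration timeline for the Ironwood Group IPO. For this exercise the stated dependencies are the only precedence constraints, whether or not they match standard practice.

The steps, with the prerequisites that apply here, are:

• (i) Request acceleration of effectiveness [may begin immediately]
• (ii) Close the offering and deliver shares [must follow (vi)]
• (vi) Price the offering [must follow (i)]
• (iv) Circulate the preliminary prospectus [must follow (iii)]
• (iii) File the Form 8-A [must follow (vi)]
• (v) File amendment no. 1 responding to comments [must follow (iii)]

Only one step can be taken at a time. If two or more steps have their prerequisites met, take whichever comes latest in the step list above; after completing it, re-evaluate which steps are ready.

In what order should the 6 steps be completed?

(i) → (vi) → (iii) → (v) → (iv) → (ii)

(i) has no prerequisites → (i) first.
(vi) needed (i), now all done → (vi).
(iii) and (ii) are both available; (iii) is listed later → (iii).
(v) and (iv) now also ready, so the ready set is {(v), (iv), (ii)}; (v) is listed later → (v).
Ready: (iv) and (ii). (iv) is listed later → (iv).
That leaves (ii) as the only ready step → (ii).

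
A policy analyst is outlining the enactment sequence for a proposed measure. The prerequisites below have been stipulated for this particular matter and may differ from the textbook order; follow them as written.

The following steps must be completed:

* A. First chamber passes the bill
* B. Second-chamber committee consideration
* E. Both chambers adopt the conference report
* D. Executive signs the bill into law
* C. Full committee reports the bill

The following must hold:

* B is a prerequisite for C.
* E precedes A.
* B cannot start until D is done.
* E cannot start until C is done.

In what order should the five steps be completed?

D B C E A

D is the only step with nothing outstanding, so it goes first.
B needed D, now all done → B.
C is the only step now ready → C.
E is the only step now ready → E.
A needed E, now all done → A.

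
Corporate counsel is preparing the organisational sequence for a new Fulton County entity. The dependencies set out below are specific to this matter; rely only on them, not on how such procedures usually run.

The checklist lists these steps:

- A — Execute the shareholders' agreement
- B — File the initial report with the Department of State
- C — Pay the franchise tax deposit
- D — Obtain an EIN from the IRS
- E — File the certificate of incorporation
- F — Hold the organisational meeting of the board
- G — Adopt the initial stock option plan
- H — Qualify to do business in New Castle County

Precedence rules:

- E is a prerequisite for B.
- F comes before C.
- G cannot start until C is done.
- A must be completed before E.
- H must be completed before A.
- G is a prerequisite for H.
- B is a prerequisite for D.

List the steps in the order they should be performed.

F, C, G, H, A, E, B, D

F is the only step with nothing outstanding, so it goes first.
Next only C has its prerequisites met → C.
G is the only step now ready → G.
H needed G, now all done → H.
That leaves A as the only ready step → A.
That leaves E as the only ready step → E.
B is the only step now ready → B.
That leaves D as the only ready step → D.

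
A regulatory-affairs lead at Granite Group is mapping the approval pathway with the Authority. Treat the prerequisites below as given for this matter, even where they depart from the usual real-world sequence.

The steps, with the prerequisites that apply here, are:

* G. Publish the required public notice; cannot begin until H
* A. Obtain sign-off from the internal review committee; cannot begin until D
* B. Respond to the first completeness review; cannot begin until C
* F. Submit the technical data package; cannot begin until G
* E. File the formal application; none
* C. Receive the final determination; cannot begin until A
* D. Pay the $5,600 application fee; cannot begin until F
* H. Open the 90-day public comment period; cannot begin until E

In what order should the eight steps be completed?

E is the only step with nothing outstanding, so it goes first.
H needed E, now all done → H.
G needed H, now all done → G.
F is the only step now ready → F.
D needed F, now all done → D.
Next only A has its prerequisites met → A.
C is the only step now ready → C.
B needed C, now all done → B.

E → H → G → F → D → A → C → B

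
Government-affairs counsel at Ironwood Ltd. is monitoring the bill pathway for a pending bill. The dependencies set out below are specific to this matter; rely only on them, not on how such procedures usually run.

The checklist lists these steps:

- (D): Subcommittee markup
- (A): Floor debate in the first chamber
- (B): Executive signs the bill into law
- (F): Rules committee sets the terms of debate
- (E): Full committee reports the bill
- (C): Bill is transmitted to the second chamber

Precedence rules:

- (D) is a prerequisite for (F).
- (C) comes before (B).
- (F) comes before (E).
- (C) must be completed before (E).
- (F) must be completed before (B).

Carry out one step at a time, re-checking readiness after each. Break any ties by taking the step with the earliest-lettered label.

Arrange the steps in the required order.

(A), (C) and (D) have no prerequisites; (A) has the earlier label, so (A) is first.
Now (C) and (D) have their prerequisites met. (C) has the earlier label, so (C) next.
That leaves (D) as the only ready step → (D).
(F) needed (D), now all done → (F).
Ready: (B) and (E). (B) has the earlier label → (B).
(E) needed (C) and (F), now all done → (E).

(A), (C), (D), (F), (B), (E)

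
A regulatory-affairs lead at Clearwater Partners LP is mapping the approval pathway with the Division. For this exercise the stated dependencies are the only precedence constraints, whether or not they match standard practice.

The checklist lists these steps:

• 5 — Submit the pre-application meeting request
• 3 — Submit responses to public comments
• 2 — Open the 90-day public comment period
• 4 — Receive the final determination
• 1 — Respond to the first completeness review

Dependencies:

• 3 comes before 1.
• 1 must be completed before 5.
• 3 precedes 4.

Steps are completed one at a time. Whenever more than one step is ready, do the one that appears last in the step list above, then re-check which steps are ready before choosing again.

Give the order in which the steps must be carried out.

2 and 3 have no prerequisites; 2 is listed later, so 2 is first.
That leaves 3 as the only ready step → 3.
Ready: 1 and 4. 1 is listed later → 1.
5 now also ready, so the ready set is {4, 5}; 4 is listed later → 4.
That leaves 5 as the only ready step → 5.

2 3 1 4 5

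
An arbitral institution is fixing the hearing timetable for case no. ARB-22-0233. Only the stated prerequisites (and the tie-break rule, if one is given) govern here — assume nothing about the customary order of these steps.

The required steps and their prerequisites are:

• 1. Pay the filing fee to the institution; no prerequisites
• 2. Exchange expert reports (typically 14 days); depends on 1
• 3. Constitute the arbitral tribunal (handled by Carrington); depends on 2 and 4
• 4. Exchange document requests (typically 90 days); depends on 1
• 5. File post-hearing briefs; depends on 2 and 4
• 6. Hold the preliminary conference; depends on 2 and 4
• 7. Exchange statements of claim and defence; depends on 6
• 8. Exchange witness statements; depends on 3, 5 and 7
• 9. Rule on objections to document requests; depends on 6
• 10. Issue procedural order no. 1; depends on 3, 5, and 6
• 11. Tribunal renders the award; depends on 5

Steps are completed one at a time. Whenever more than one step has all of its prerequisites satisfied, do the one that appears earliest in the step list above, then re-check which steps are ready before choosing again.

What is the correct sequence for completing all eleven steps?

Only 1 has no prerequisites, so it is first.
Ready: 2 and 4. 2 is listed earlier → 2.
That leaves 4 as the only ready step → 4.
Now 3, 5 and 6 have their prerequisites met. 3 is listed earlier, so 3 next.
5 and 6 are both available; 5 is listed earlier → 5.
Ready: 6 and 11. 6 is listed earlier → 6.
7, 9 and 10 now also ready, so the ready set is {7, 9, 10, 11}; 7 is listed earlier → 7.
8 now also ready, so the ready set is {8, 9, 10, 11}; 8 is listed earlier → 8.
Ready: 9, 10 and 11. 9 is listed earlier → 9.
10 and 11 are both available; 10 is listed earlier → 10.
Next only 11 has its prerequisites met → 11.

1 2 4 3 5 6 7 8 9 10 11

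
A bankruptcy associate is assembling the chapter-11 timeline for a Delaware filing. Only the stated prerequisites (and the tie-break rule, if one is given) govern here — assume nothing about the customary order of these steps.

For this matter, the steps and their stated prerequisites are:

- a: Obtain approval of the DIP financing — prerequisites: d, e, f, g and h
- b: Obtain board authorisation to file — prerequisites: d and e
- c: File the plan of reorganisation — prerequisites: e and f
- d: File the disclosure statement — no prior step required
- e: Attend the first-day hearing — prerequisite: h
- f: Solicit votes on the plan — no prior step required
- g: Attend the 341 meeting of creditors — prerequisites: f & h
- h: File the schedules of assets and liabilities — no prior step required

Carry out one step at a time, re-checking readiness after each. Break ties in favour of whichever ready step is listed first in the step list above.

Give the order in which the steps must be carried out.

d → f → h → e → b → c → g → a

Nothing is required for d, f and h. d is listed earlier → d first.
Now f and h have their prerequisites met. f is listed earlier, so f next.
Next only h has its prerequisites met → h.
Ready: e and g. e is listed earlier → e.
b, c and g are all available; b is listed earlier → b.
Ready: c and g. c is listed earlier → c.
g needed f and h, now all done → g.
a needed d, e, f, g and h, now all done → a.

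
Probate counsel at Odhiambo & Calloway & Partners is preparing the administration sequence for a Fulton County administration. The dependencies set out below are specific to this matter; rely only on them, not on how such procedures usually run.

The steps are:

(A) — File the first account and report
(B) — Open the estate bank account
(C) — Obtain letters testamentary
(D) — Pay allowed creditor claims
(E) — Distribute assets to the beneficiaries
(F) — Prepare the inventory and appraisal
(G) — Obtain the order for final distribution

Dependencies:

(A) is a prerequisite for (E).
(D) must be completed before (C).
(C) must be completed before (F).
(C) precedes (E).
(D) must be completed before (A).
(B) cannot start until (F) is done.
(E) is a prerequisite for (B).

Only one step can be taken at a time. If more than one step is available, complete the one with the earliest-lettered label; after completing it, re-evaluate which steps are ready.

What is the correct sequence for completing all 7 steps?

(D), (A), (C), (E), (F), (B), (G)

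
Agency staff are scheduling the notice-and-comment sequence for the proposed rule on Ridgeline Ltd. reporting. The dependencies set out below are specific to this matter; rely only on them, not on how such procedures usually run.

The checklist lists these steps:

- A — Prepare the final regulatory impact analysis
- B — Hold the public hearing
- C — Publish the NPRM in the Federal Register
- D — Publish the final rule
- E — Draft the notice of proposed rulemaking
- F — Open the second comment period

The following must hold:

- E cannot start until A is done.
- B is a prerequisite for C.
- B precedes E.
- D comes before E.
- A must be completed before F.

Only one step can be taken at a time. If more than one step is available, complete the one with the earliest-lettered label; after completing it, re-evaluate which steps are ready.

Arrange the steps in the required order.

A, B and D have no prerequisites; A has the earlier label, so A is first.
F now also ready, so the ready set is {B, D, F}; B has the earlier label → B.
C now also ready, so the ready set is {C, D, F}; C has the earlier label → C.
D and F are both available; D has the earlier label → D.
E and F are both available; E has the earlier label → E.
F needed A, now all done → F.

A → B → C → D → E → F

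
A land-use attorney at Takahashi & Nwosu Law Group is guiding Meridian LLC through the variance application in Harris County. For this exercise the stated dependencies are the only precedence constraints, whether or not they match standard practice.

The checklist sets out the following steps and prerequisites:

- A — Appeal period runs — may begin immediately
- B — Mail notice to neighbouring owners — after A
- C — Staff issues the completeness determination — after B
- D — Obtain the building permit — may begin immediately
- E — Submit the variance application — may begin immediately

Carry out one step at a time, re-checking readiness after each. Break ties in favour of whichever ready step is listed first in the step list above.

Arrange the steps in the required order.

A → B → C → D → E

Nothing is required for A, D and E. A is listed earlier → A first.
Now B, D and E have their prerequisites met. B is listed earlier, so B next.
C, D and E are all available; C is listed earlier → C.
D and E are both available; D is listed earlier → D.
E is the only step now ready → E.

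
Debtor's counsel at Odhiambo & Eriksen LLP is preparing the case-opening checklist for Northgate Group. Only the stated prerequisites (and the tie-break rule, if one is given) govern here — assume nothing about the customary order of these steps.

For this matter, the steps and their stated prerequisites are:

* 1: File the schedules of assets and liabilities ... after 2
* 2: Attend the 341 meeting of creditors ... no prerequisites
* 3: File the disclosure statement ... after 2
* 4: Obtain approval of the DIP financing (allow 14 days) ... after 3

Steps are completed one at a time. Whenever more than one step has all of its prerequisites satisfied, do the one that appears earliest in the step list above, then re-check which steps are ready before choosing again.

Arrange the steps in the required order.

2 1 3 4

2 is the only step with nothing outstanding, so it goes first.
1 and 3 are both available; 1 is listed earlier → 1.
That leaves 3 as the only ready step → 3.
4 is the only step now ready → 4.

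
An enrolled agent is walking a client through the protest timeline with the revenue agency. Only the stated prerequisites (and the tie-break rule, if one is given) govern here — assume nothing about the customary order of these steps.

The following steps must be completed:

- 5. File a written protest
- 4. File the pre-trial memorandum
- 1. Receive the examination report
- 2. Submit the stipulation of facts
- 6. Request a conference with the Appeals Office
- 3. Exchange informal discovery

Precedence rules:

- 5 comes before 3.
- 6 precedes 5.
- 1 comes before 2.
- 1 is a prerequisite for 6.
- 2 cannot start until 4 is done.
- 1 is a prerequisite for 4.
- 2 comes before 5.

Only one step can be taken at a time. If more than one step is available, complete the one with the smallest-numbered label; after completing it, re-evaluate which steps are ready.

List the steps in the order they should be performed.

1 has no prerequisites → 1 first.
Ready: 4 and 6. 4 has the earlier label → 4.
Ready: 2 and 6. 2 has the earlier label → 2.
That leaves 6 as the only ready step → 6.
That leaves 5 as the only ready step → 5.
3 needed 5, now all done → 3.

1 4 2 6 5 3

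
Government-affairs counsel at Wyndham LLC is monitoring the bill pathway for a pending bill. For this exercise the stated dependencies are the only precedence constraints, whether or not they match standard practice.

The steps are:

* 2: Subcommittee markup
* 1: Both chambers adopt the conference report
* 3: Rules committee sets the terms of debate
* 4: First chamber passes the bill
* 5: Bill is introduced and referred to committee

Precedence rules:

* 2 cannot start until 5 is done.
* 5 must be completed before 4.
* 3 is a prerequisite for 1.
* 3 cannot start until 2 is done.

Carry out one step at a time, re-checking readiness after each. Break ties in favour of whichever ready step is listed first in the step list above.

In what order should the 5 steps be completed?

Only 5 has no prerequisites, so it is first.
Now 2 and 4 have their prerequisites met. 2 is listed earlier, so 2 next.
Ready: 3 and 4. 3 is listed earlier → 3.
Now 1 and 4 have their prerequisites met. 1 is listed earlier, so 1 next.
That leaves 4 as the only ready step → 4.

5 2 3 1 4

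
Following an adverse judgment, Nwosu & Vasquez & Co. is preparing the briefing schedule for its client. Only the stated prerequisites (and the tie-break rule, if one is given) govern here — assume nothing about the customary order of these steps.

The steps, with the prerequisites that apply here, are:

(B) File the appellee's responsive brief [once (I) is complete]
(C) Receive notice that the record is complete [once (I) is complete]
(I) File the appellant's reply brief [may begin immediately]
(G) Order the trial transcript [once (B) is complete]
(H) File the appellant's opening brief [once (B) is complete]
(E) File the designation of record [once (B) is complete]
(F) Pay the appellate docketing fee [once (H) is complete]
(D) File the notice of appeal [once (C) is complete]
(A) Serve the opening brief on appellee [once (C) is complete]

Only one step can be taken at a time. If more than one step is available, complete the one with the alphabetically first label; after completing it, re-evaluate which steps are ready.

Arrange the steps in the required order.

(I), (B), (C), (A), (D), (E), (G), (H), (F)

(I) has no prerequisites → (I) first.
Now (B) and (C) have their prerequisites met. (B) has the earlier label, so (B) next.
(E), (G) and (H) now also ready, so the ready set is {(C), (E), (G), (H)}; (C) has the earlier label → (C).
(A) and (D) now also ready, so the ready set is {(A), (D), (E), (G), (H)}; (A) has the earlier label → (A).
Now (D), (E), (G) and (H) have their prerequisites met. (D) has the earlier label, so (D) next.
Now (E), (G) and (H) have their prerequisites met. (E) has the earlier label, so (E) next.
Ready: (G) and (H). (G) has the earlier label → (G).
That leaves (H) as the only ready step → (H).
Next only (F) has its prerequisites met → (F).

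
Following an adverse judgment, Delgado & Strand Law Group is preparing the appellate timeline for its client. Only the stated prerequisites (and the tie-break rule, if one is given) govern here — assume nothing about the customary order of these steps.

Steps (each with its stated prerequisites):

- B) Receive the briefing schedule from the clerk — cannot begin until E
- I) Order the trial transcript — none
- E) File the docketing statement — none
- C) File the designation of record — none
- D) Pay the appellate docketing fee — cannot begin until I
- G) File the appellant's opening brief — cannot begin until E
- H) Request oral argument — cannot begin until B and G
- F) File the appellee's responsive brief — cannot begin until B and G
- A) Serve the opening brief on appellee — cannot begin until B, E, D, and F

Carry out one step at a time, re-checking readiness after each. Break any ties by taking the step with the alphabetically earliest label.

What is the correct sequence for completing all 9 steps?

C, E, B, G, F, H, I, D, A

Nothing is required for C, E and I. C has the earlier label → C first.
Ready: E and I. E has the earlier label → E.
B and G now also ready, so the ready set is {B, G, I}; B has the earlier label → B.
G and I are both available; G has the earlier label → G.
F, H and I are all available; F has the earlier label → F.
Now H and I have their prerequisites met. H has the earlier label, so H next.
Next only I has its prerequisites met → I.
Next only D has its prerequisites met → D.
A needed B, D, E and F, now all done → A.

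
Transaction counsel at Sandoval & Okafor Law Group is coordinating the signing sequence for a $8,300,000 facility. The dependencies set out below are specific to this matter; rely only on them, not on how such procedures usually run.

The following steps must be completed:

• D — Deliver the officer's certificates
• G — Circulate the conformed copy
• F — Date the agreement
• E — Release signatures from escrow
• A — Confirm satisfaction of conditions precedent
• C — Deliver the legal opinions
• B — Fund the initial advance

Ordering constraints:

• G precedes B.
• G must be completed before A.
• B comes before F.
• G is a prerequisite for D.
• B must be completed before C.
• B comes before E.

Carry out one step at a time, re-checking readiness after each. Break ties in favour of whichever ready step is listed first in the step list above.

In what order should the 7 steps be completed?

G → D → A → B → F → E → C

Only G has no prerequisites, so it is first.
Ready: D, A and B. D is listed earlier → D.
Ready: A and B. A is listed earlier → A.
That leaves B as the only ready step → B.
F, E and C are all available; F is listed earlier → F.
Now E and C have their prerequisites met. E is listed earlier, so E next.
Next only C has its prerequisites met → C.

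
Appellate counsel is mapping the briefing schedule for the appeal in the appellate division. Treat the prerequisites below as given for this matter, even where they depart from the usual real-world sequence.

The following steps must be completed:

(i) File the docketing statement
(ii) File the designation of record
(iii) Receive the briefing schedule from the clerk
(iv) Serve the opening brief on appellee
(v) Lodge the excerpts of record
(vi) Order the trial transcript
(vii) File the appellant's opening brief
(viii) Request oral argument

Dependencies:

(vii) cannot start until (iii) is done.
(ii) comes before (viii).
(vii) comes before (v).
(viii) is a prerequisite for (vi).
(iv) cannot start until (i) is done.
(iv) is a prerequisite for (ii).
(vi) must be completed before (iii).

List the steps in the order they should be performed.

(i) → (iv) → (ii) → (viii) → (vi) → (iii) → (vii) → (v)

(i) has no prerequisites → (i) first.
(iv) is the only step now ready → (iv).
Next only (ii) has its prerequisites met → (ii).
(viii) needed (ii), now all done → (viii).
(vi) needed (viii), now all done → (vi).
(iii) needed (vi), now all done → (iii).
(vii) is the only step now ready → (vii).
Next only (v) has its prerequisites met → (v).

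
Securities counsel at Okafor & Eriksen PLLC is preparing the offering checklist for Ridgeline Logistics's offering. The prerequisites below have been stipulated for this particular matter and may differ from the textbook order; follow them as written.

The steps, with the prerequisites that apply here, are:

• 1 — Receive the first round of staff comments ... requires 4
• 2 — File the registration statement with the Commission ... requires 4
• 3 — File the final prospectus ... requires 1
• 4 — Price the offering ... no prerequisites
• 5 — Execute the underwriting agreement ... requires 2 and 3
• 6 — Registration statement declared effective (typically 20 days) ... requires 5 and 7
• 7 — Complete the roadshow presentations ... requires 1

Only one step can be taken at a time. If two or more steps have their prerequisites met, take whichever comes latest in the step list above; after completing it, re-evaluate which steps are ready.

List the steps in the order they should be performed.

4, 2, 1, 7, 3, 5, 6

4 has no prerequisites → 4 first.
Now 2 and 1 have their prerequisites met. 2 is listed later, so 2 next.
1 needed 4, now all done → 1.
Now 7 and 3 have their prerequisites met. 7 is listed later, so 7 next.
That leaves 3 as the only ready step → 3.
5 needed 3 and 2, now all done → 5.
6 is the only step now ready → 6.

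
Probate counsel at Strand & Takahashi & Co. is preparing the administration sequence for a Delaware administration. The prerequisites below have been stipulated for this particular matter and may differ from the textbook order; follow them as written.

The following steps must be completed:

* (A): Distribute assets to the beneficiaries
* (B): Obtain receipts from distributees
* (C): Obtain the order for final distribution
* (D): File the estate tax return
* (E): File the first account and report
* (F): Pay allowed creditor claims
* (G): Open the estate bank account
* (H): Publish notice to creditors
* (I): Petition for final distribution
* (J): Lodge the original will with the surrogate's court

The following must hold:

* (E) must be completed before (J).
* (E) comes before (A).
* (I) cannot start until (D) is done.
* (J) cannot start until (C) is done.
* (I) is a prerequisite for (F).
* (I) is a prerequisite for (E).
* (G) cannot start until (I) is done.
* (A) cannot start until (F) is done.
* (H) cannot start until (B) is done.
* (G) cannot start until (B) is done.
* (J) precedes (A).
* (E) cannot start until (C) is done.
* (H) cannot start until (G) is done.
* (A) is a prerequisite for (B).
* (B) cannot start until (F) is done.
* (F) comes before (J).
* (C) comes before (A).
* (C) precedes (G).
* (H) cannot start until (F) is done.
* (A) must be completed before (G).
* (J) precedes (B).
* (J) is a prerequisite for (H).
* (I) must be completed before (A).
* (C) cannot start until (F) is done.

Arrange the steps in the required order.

Only (D) has no prerequisites, so it is first.
(I) needed (D), now all done → (I).
(F) is the only step now ready → (F).
(C) needed (F), now all done → (C).
(E) needed (C) and (I), now all done → (E).
(J) needed (C), (E) and (F), now all done → (J).
(A) needed (C), (E), (F), (I) and (J), now all done → (A).
(B) needed (A), (F) and (J), now all done → (B).
(G) needed (A), (B), (C) and (I), now all done → (G).
Next only (H) has its prerequisites met → (H).

(D), (I), (F), (C), (E), (J), (A), (B), (G), (H)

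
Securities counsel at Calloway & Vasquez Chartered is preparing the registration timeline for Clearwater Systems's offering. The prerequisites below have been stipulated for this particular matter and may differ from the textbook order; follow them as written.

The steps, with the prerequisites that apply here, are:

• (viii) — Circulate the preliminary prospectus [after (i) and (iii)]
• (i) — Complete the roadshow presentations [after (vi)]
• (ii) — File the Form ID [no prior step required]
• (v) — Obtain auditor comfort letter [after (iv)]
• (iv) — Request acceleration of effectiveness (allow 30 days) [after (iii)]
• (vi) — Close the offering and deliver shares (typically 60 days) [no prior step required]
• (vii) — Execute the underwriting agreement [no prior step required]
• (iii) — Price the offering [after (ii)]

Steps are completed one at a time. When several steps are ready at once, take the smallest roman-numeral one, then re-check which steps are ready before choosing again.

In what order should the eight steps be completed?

(ii) → (iii) → (iv) → (v) → (vi) → (i) → (vii) → (viii)

Nothing is required for (ii), (vi) and (vii). (ii) has the earlier label → (ii) first.
(iii), (vi) and (vii) are all available; (iii) has the earlier label → (iii).
Ready: (iv), (vi) and (vii). (iv) has the earlier label → (iv).
Now (v), (vi) and (vii) have their prerequisites met. (v) has the earlier label, so (v) next.
(vi) and (vii) are both available; (vi) has the earlier label → (vi).
(i) now also ready, so the ready set is {(i), (vii)}; (i) has the earlier label → (i).
Ready: (vii) and (viii). (vii) has the earlier label → (vii).
(viii) needed (i) and (iii), now all done → (viii).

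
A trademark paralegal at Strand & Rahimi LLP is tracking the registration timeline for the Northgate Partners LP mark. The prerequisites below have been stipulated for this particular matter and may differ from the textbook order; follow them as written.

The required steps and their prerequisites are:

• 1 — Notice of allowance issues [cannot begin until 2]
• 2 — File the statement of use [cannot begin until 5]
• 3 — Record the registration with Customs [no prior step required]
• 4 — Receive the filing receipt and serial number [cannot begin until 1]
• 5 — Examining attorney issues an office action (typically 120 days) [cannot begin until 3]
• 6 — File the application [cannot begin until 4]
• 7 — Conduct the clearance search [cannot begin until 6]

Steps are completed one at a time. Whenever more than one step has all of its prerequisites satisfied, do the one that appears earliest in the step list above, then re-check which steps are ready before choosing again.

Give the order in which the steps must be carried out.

3, 5, 2, 1, 4, 6, 7

3 has no prerequisites → 3 first.
5 is the only step now ready → 5.
That leaves 2 as the only ready step → 2.
Next only 1 has its prerequisites met → 1.
4 needed 1, now all done → 4.
That leaves 6 as the only ready step → 6.
7 needed 6, now all done → 7.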